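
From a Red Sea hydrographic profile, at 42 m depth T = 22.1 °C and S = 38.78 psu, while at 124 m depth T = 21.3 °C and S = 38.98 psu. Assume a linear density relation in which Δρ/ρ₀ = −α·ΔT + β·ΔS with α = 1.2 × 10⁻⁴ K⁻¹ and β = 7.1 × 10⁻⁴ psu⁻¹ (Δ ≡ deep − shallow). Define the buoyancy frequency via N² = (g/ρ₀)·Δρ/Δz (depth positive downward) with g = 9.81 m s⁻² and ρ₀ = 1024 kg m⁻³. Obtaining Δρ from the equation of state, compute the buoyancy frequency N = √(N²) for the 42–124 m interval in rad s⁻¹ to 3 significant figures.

5.34 × 10⁻³ rad s⁻¹

ΔT = -0.8 K, ΔS = +0.20 psu (deep − shallow).
Δρ/ρ₀ = −αΔT + βΔS = 9.60 × 10⁻⁵ + 1.42 × 10⁻⁴ = 2.38 × 10⁻⁴, so Δρ ≈ 0.2437 kg m⁻³.
N² = (g/ρ₀)·Δρ/Δz = g·(Δρ/ρ₀)/Δz = 9.81 × 2.38 × 10⁻⁴ / 82 = 2.8473 × 10⁻⁵ s⁻².
N = √(2.8473 × 10⁻⁵) = 5.3360 × 10⁻³ rad s⁻¹ ≈ 5.34 × 10⁻³ rad s⁻¹.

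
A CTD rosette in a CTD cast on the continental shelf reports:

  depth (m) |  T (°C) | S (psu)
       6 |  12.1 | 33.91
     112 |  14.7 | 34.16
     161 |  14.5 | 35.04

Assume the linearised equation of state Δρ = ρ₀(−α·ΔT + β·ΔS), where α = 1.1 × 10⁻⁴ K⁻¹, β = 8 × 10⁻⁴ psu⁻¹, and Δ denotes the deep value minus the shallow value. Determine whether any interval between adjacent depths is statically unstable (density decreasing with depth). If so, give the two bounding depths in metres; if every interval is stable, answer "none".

6–112 m

Evaluate Δρ/ρ₀ = −αΔT + βΔS across each adjacent pair:
  6–112 m: −αΔT+βΔS = −(1.1 × 10⁻⁴)(+2.6)+(8 × 10⁻⁴)(+0.25) = -8.6 × 10⁻⁵ → UNSTABLE
  112–161 m: −αΔT+βΔS = −(1.1 × 10⁻⁴)(-0.2)+(8 × 10⁻⁴)(+0.88) = 7.3 × 10⁻⁴ → stable
The 6–112 m interval has Δρ < 0: lighter water underlies denser water.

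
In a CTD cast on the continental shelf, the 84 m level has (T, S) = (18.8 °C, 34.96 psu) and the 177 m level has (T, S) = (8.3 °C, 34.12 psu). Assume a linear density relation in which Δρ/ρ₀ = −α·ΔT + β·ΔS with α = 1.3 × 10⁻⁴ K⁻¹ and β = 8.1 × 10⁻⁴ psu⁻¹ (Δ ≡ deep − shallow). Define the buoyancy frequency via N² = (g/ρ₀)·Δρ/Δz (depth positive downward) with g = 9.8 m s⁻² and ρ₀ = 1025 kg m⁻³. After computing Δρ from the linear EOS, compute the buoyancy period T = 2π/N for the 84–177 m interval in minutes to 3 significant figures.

12.3 min

ΔT = -10.5 K, ΔS = -0.84 psu (deep − shallow).
Δρ/ρ₀ = −αΔT + βΔS = 1.365 × 10⁻³ − 6.804 × 10⁻⁴ = 6.846 × 10⁻⁴, so Δρ ≈ 0.7017 kg m⁻³.
N² = (g/ρ₀)·Δρ/Δz = g·(Δρ/ρ₀)/Δz = 9.8 × 6.846 × 10⁻⁴ / 93 = 7.2141 × 10⁻⁵ s⁻².
N = √(7.2141 × 10⁻⁵) = 8.4936 × 10⁻³ rad s⁻¹ → T = 2π/N = 739.76 s = 12.329 min ≈ 12.3 min.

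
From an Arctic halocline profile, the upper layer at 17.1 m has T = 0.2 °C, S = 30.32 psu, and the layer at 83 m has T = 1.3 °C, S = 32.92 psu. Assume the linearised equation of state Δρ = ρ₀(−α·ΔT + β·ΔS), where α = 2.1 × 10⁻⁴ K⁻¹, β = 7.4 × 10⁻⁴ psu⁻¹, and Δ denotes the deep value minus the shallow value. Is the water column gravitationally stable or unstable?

ΔT = 1.3 − 0.2 = +1.1 K and ΔS = 32.92 − 30.32 = +2.60 psu (deep − shallow).
−αΔT = -2.31 × 10⁻⁴; βΔS = 1.924 × 10⁻³; sum Δρ/ρ₀ = 1.693 × 10⁻³.
Δρ/ρ₀ > 0, so Δρ > 0: deeper water is denser → statically stable.

stable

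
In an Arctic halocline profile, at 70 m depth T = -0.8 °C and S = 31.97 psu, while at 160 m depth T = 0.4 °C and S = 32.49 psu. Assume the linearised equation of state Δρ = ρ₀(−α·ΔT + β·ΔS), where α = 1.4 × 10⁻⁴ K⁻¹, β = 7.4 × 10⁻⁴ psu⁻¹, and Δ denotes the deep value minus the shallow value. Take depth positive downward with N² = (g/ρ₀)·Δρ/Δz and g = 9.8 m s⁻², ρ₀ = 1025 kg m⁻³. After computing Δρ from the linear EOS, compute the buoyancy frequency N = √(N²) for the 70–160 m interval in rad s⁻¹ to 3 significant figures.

4.86 × 10⁻³ rad s⁻¹

ΔT = +1.2 K, ΔS = +0.52 psu (deep − shallow).
Δρ/ρ₀ = −αΔT + βΔS = -1.68 × 10⁻⁴ + 3.848 × 10⁻⁴ = 2.168 × 10⁻⁴, so Δρ ≈ 0.2222 kg m⁻³.
N² = (g/ρ₀)·Δρ/Δz = g·(Δρ/ρ₀)/Δz = 9.8 × 2.168 × 10⁻⁴ / 90 = 2.3607 × 10⁻⁵ s⁻².
N = √(2.3607 × 10⁻⁵) = 4.8587 × 10⁻³ rad s⁻¹ ≈ 4.86 × 10⁻³ rad s⁻¹.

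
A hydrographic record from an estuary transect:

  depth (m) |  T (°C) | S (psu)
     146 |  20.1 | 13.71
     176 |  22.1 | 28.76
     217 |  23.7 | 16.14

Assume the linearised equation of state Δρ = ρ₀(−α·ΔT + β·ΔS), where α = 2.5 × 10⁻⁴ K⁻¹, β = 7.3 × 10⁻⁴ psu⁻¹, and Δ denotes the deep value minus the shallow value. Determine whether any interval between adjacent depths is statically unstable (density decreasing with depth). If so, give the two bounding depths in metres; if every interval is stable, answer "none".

176–217 m

Evaluate Δρ/ρ₀ = −αΔT + βΔS across each adjacent pair:
  146–176 m: −αΔT+βΔS = −(2.5 × 10⁻⁴)(+2.0)+(7.3 × 10⁻⁴)(+15.05) = 0.010 → stable
  176–217 m: −αΔT+βΔS = −(2.5 × 10⁻⁴)(+1.6)+(7.3 × 10⁻⁴)(-12.62) = -9.6 × 10⁻³ → UNSTABLE
The 176–217 m interval has Δρ < 0: lighter water underlies denser water.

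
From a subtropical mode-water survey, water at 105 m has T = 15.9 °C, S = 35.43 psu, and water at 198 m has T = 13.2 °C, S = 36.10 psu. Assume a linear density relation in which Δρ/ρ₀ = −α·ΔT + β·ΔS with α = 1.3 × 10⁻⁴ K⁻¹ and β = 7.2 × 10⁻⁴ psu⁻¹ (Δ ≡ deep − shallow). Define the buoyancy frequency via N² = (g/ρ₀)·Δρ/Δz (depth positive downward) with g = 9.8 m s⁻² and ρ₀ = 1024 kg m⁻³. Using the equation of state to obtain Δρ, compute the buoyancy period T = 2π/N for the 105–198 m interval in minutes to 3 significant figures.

ΔT = -2.7 K, ΔS = +0.67 psu (deep − shallow).
Δρ/ρ₀ = −αΔT + βΔS = 3.51 × 10⁻⁴ + 4.824 × 10⁻⁴ = 8.334 × 10⁻⁴, so Δρ ≈ 0.8534 kg m⁻³.
N² = (g/ρ₀)·Δρ/Δz = g·(Δρ/ρ₀)/Δz = 9.8 × 8.334 × 10⁻⁴ / 93 = 8.7821 × 10⁻⁵ s⁻².
N = √(8.7821 × 10⁻⁵) = 9.3713 × 10⁻³ rad s⁻¹ → T = 2π/N = 670.47 s = 11.175 min ≈ 11.2 min.

11.2 min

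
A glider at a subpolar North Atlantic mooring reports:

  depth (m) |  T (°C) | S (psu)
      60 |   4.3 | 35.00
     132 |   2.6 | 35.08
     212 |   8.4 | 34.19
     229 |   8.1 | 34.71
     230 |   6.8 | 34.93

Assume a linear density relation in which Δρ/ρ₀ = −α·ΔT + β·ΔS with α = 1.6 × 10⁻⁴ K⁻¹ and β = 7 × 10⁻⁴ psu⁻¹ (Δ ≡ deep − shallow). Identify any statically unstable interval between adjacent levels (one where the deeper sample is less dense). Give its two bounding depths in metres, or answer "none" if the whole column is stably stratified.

132–212 m

Evaluate Δρ/ρ₀ = −αΔT + βΔS across each adjacent pair:
  60–132 m: −αΔT+βΔS = −(1.6 × 10⁻⁴)(-1.7)+(7 × 10⁻⁴)(+0.08) = 3.3 × 10⁻⁴ → stable
  132–212 m: −αΔT+βΔS = −(1.6 × 10⁻⁴)(+5.8)+(7 × 10⁻⁴)(-0.89) = -1.6 × 10⁻³ → UNSTABLE
  212–229 m: −αΔT+βΔS = −(1.6 × 10⁻⁴)(-0.3)+(7 × 10⁻⁴)(+0.52) = 4.1 × 10⁻⁴ → stable
  229–230 m: −αΔT+βΔS = −(1.6 × 10⁻⁴)(-1.3)+(7 × 10⁻⁴)(+0.22) = 3.6 × 10⁻⁴ → stable
The 132–212 m interval has Δρ < 0: lighter water underlies denser water.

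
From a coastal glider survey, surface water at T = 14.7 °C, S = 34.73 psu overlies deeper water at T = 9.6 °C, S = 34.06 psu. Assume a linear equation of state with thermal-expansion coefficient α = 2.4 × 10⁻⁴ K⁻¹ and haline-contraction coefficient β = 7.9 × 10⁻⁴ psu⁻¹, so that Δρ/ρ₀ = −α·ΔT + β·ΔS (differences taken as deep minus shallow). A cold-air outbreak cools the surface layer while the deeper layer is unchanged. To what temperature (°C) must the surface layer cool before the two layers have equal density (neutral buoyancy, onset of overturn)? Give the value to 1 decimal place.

11.8 °C

Neutral buoyancy requires Δρ = 0, i.e. −α(T_deep − T_surf′) + β(S_deep − S_surf) = 0.
T_surf′ = T_deep − (β/α)·ΔS = 9.6 − (7.9 × 10⁻⁴/2.4 × 10⁻⁴)·(-0.67) = 11.805 °C.
Cooling required: 14.7 − (11.805) = 2.895 °C.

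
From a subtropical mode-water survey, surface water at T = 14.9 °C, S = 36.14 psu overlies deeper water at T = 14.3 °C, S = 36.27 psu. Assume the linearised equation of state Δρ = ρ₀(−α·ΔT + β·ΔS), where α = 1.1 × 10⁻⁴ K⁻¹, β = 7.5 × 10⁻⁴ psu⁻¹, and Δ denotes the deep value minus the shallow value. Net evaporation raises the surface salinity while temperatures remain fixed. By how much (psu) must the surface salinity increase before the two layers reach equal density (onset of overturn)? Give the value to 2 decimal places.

0.22 psu

Neutral buoyancy requires −α(T_deep − T_surf) + β(S_deep − S_surf′) = 0.
S_surf′ = S_deep − (α/β)·ΔT = 36.27 − (1.1 × 10⁻⁴/7.5 × 10⁻⁴)·(-0.6) = 36.3580 psu.
Increase required: 36.3580 − 36.14 = 0.2180 psu.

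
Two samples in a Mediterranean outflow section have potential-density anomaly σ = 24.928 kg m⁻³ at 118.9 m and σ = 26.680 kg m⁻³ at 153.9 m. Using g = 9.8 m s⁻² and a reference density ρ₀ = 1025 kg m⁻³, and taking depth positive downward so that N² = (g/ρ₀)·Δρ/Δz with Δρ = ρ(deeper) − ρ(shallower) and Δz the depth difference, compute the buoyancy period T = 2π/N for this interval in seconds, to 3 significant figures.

Δρ = 1026.680 − 1024.928 = 1.752 kg m⁻³ over Δz = 153.9 − 118.9 = 35 m.
N² = (9.8/1025) × (1.752/35) = 4.7860 × 10⁻⁴ s⁻².
N = √(4.7860 × 10⁻⁴) = 0.021877 rad s⁻¹, so T = 2π/N = 287.21 s ≈ 287 s.

287 s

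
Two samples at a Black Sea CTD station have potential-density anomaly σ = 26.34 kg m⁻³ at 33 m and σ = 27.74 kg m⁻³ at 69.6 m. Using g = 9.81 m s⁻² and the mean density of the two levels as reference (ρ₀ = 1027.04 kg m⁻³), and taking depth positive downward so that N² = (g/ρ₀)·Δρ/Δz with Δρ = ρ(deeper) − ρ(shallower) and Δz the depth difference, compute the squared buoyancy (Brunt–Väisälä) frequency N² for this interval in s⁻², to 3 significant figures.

3.65 × 10⁻⁴ s⁻²

Δρ = 1027.74 − 1026.34 = 1.40 kg m⁻³ over Δz = 69.6 − 33 = 36.6 m.
N² = (9.81/1027.04) × (1.40/36.6) = 3.6537 × 10⁻⁴ s⁻² ≈ 3.65 × 10⁻⁴ s⁻².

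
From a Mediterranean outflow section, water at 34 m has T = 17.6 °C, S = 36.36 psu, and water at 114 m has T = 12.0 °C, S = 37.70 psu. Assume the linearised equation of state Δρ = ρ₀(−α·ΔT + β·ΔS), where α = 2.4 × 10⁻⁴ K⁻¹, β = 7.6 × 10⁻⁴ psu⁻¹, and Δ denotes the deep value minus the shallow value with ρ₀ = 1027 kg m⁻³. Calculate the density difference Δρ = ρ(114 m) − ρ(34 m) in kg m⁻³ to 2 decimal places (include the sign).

+2.43 kg m⁻³

ΔT = -5.6 K, ΔS = +1.34 psu (deep − shallow).
Δρ/ρ₀ = −(2.4 × 10⁻⁴)(-5.6) + (7.6 × 10⁻⁴)(+1.34) = 2.3624 × 10⁻³.
Δρ = 1027 × (2.3624 × 10⁻³) = +2.43 kg m⁻³.
Positive Δρ: denser below, stable.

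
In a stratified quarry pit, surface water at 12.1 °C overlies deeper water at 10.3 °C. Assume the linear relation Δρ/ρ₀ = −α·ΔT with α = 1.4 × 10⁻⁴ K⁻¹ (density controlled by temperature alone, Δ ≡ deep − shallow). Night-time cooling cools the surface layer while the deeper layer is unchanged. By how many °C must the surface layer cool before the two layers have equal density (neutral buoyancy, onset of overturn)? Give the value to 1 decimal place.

1.8 °C

With temperature the only control, equal density requires T_surf′ = T_deep.
T_surf′ = 10.3 °C.
Cooling required: 12.1 − 10.3 = 1.8 °C.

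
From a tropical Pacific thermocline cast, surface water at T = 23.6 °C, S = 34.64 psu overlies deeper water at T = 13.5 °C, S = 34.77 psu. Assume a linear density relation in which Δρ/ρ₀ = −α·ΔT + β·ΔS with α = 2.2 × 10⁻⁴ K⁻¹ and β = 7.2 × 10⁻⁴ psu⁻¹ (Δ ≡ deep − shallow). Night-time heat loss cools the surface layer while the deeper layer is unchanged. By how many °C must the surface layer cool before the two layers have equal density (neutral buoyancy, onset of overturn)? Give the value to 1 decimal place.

10.5 °C

Neutral buoyancy requires Δρ = 0, i.e. −α(T_deep − T_surf′) + β(S_deep − S_surf) = 0.
T_surf′ = T_deep − (β/α)·ΔS = 13.5 − (7.2 × 10⁻⁴/2.2 × 10⁻⁴)·(+0.13) = 13.075 °C.
Cooling required: 23.6 − (13.075) = 10.525 °C.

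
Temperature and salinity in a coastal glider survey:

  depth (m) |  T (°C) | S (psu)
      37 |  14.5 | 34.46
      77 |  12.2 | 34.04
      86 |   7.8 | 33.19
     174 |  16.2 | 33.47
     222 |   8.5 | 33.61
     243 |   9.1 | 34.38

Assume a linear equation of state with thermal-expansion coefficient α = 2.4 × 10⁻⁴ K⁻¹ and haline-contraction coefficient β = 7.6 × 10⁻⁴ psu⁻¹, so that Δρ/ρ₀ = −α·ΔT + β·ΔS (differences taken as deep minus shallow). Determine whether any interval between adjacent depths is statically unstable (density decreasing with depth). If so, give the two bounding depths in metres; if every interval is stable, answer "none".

86–174 m

Evaluate Δρ/ρ₀ = −αΔT + βΔS across each adjacent pair:
  37–77 m: −αΔT+βΔS = −(2.4 × 10⁻⁴)(-2.3)+(7.6 × 10⁻⁴)(-0.42) = 2.3 × 10⁻⁴ → stable
  77–86 m: −αΔT+βΔS = −(2.4 × 10⁻⁴)(-4.4)+(7.6 × 10⁻⁴)(-0.85) = 4.1 × 10⁻⁴ → stable
  86–174 m: −αΔT+βΔS = −(2.4 × 10⁻⁴)(+8.4)+(7.6 × 10⁻⁴)(+0.28) = -1.8 × 10⁻³ → UNSTABLE
  174–222 m: −αΔT+βΔS = −(2.4 × 10⁻⁴)(-7.7)+(7.6 × 10⁻⁴)(+0.14) = 2.0 × 10⁻³ → stable
  222–243 m: −αΔT+βΔS = −(2.4 × 10⁻⁴)(+0.6)+(7.6 × 10⁻⁴)(+0.77) = 4.4 × 10⁻⁴ → stable
The 86–174 m interval has Δρ < 0: lighter water underlies denser water.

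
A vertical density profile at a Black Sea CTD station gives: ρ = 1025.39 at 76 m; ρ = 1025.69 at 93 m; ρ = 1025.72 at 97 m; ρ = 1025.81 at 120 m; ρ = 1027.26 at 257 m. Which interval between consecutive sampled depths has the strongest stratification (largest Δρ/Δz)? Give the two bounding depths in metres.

Compute the density gradient over each adjacent pair:
  76–93 m: Δρ/Δz = 0.30/17 = 0.018 kg m⁻⁴
  93–97 m: Δρ/Δz = 0.03/4 = 7.5 × 10⁻³ kg m⁻⁴
  97–120 m: Δρ/Δz = 0.09/23 = 3.9 × 10⁻³ kg m⁻⁴
  120–257 m: Δρ/Δz = 1.45/137 = 0.011 kg m⁻⁴
The largest gradient is in the 76–93 m interval — the pycnocline.

76–93 m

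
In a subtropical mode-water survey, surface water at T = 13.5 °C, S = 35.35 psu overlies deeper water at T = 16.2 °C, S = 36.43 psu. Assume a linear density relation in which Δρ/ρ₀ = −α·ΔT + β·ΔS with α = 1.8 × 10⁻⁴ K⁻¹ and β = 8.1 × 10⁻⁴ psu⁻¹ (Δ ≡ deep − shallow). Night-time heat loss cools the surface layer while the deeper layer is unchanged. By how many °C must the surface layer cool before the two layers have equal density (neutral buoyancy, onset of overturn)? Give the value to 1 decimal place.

Neutral buoyancy requires Δρ = 0, i.e. −α(T_deep − T_surf′) + β(S_deep − S_surf) = 0.
T_surf′ = T_deep − (β/α)·ΔS = 16.2 − (8.1 × 10⁻⁴/1.8 × 10⁻⁴)·(+1.08) = 11.340 °C.
Cooling required: 13.5 − (11.340) = 2.160 °C.

2.2 °C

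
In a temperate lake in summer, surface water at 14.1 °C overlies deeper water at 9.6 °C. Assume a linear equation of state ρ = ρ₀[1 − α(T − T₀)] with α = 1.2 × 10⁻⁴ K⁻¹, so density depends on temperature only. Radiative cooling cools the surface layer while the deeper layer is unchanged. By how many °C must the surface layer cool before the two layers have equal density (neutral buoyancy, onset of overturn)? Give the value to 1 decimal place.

4.5 °C

With temperature the only control, equal density requires T_surf′ = T_deep.
T_surf′ = 9.6 °C.
Cooling required: 14.1 − 9.6 = 4.5 °C.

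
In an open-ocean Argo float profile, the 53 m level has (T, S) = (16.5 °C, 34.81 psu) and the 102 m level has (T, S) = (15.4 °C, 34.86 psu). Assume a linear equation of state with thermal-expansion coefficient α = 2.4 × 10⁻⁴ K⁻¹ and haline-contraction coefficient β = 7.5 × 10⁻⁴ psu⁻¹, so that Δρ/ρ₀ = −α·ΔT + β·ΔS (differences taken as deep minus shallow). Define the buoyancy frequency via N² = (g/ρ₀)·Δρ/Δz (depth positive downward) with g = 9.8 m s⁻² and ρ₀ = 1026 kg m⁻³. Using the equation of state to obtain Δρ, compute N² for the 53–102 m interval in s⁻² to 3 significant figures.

6.03 × 10⁻⁵ s⁻²

ΔT = -1.1 K, ΔS = +0.05 psu (deep − shallow).
Δρ/ρ₀ = −αΔT + βΔS = 2.64 × 10⁻⁴ + 3.75 × 10⁻⁵ = 3.015 × 10⁻⁴, so Δρ ≈ 0.3093 kg m⁻³.
N² = (g/ρ₀)·Δρ/Δz = g·(Δρ/ρ₀)/Δz = 9.8 × 3.015 × 10⁻⁴ / 49 = 6.0300 × 10⁻⁵ s⁻² ≈ 6.03 × 10⁻⁵ s⁻².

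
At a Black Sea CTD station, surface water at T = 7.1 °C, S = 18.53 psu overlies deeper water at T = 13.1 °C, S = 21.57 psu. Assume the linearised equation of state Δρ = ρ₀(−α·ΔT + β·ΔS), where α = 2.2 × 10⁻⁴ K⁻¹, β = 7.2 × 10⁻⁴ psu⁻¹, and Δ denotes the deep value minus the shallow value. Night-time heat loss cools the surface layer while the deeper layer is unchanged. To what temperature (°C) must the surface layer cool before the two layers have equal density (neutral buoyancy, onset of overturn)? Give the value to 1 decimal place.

Neutral buoyancy requires Δρ = 0, i.e. −α(T_deep − T_surf′) + β(S_deep − S_surf) = 0.
T_surf′ = T_deep − (β/α)·ΔS = 13.1 − (7.2 × 10⁻⁴/2.2 × 10⁻⁴)·(+3.04) = 3.151 °C.
Cooling required: 7.1 − (3.151) = 3.949 °C.

3.2 °C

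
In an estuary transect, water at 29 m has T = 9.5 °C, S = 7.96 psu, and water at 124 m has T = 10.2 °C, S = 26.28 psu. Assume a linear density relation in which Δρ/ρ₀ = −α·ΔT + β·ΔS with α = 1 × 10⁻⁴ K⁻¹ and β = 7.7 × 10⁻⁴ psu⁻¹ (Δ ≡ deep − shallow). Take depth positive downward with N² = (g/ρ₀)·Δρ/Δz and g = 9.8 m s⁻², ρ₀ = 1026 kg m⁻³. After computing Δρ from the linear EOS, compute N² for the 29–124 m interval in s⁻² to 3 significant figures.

1.45 × 10⁻³ s⁻²

ΔT = +0.7 K, ΔS = +18.32 psu (deep − shallow).
Δρ/ρ₀ = −αΔT + βΔS = -7.00 × 10⁻⁵ + 0.0141064 = 0.0140364, so Δρ ≈ 14.40 kg m⁻³.
N² = (g/ρ₀)·Δρ/Δz = g·(Δρ/ρ₀)/Δz = 9.8 × 0.0140364 / 95 = 1.4480 × 10⁻³ s⁻² ≈ 1.45 × 10⁻³ s⁻².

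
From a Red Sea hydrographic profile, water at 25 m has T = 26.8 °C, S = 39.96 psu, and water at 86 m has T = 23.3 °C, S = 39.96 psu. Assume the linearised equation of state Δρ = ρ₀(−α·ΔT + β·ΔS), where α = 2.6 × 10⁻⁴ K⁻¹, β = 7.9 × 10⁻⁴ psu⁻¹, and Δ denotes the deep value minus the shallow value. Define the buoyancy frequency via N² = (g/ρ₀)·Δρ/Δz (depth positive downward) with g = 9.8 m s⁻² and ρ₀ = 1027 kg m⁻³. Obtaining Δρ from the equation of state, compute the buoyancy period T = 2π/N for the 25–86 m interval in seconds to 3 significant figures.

520 s

ΔT = -3.5 K, ΔS = +0.00 psu (deep − shallow).
Δρ/ρ₀ = −αΔT + βΔS = 9.10 × 10⁻⁴ + 0 = 9.10 × 10⁻⁴, so Δρ ≈ 0.9346 kg m⁻³.
N² = (g/ρ₀)·Δρ/Δz = g·(Δρ/ρ₀)/Δz = 9.8 × 9.10 × 10⁻⁴ / 61 = 1.4620 × 10⁻⁴ s⁻².
N = √(1.4620 × 10⁻⁴) = 0.012091 rad s⁻¹ → T = 2π/N = 519.66 s ≈ 520 s.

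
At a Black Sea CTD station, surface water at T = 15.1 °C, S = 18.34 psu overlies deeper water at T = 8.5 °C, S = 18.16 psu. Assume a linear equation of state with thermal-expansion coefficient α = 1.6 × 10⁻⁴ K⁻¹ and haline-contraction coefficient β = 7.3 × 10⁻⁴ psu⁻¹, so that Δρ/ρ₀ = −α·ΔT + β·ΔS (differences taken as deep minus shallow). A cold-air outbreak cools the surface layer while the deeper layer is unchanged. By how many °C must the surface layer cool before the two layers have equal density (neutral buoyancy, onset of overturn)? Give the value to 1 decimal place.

5.8 °C

Neutral buoyancy requires Δρ = 0, i.e. −α(T_deep − T_surf′) + β(S_deep − S_surf) = 0.
T_surf′ = T_deep − (β/α)·ΔS = 8.5 − (7.3 × 10⁻⁴/1.6 × 10⁻⁴)·(-0.18) = 9.321 °C.
Cooling required: 15.1 − (9.321) = 5.779 °C.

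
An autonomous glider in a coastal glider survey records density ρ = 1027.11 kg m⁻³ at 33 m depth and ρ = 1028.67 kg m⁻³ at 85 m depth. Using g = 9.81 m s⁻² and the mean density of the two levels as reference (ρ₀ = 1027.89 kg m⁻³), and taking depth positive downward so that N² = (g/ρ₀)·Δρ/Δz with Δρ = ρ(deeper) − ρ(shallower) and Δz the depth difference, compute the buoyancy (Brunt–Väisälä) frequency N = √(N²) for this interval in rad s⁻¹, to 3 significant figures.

Δρ = 1028.67 − 1027.11 = 1.56 kg m⁻³ over Δz = 85 − 33 = 52 m.
N² = (9.81/1027.89) × (1.56/52) = 2.8631 × 10⁻⁴ s⁻².
N = √(2.8631 × 10⁻⁴) = 0.016921 rad s⁻¹ ≈ 0.0169 rad s⁻¹.
N² > 0, so the interval is statically stable.

0.0169 rad s⁻¹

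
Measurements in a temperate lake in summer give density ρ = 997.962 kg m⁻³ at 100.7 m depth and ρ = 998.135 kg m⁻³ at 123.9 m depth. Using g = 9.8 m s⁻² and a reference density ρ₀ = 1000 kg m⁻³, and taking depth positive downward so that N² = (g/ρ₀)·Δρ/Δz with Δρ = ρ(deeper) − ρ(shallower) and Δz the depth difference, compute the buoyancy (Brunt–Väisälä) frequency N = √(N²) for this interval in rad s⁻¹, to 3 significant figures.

8.55 × 10⁻³ rad s⁻¹

Δρ = 998.135 − 997.962 = 0.173 kg m⁻³ over Δz = 123.9 − 100.7 = 23.2 m.
N² = (9.8/1000) × (0.173/23.2) = 7.3078 × 10⁻⁵ s⁻².
N = √(7.3078 × 10⁻⁵) = 8.5486 × 10⁻³ rad s⁻¹ ≈ 8.55 × 10⁻³ rad s⁻¹.
Since Δρ > 0 the layer is stably stratified.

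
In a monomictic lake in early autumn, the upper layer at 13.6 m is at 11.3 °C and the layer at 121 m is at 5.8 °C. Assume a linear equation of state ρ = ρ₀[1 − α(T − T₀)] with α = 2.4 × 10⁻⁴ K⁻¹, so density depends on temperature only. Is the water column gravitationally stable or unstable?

stable

ΔT = 5.8 − 11.3 = -5.5 K, so Δρ/ρ₀ = −αΔT = 1.32 × 10⁻³.
Δρ/ρ₀ > 0, so Δρ > 0: deeper water is denser → statically stable.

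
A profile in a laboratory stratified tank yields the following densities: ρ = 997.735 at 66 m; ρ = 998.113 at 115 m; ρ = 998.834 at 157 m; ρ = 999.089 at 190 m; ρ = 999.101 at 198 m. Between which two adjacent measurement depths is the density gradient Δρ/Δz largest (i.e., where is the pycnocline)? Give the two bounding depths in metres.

Compute the density gradient over each adjacent pair:
  66–115 m: Δρ/Δz = 0.378/49 = 7.7 × 10⁻³ kg m⁻⁴
  115–157 m: Δρ/Δz = 0.721/42 = 0.017 kg m⁻⁴
  157–190 m: Δρ/Δz = 0.255/33 = 7.7 × 10⁻³ kg m⁻⁴
  190–198 m: Δρ/Δz = 0.012/8 = 1.5 × 10⁻³ kg m⁻⁴
The largest gradient is in the 115–157 m interval — the pycnocline.

115–157 m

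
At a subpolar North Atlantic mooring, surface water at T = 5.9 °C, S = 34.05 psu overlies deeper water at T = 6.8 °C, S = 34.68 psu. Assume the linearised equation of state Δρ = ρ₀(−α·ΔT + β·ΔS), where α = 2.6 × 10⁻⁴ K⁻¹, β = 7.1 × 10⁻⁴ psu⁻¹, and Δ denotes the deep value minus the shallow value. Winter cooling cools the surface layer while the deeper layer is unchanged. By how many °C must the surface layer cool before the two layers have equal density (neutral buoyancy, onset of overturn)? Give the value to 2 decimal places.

0.82 °C

Neutral buoyancy requires Δρ = 0, i.e. −α(T_deep − T_surf′) + β(S_deep − S_surf) = 0.
T_surf′ = T_deep − (β/α)·ΔS = 6.8 − (7.1 × 10⁻⁴/2.6 × 10⁻⁴)·(+0.63) = 5.0796 °C.
Cooling required: 5.9 − (5.0796) = 0.8204 °C.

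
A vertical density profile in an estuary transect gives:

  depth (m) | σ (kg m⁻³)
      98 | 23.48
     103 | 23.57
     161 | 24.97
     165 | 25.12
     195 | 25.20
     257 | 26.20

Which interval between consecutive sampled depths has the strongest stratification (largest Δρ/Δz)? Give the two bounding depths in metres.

Compute the density gradient over each adjacent pair:
  98–103 m: Δρ/Δz = 0.09/5 = 0.018 kg m⁻⁴
  103–161 m: Δρ/Δz = 1.40/58 = 0.024 kg m⁻⁴
  161–165 m: Δρ/Δz = 0.15/4 = 0.037 kg m⁻⁴
  165–195 m: Δρ/Δz = 0.08/30 = 2.7 × 10⁻³ kg m⁻⁴
  195–257 m: Δρ/Δz = 1.00/62 = 0.016 kg m⁻⁴
The largest gradient is in the 161–165 m interval — the pycnocline.

161–165 m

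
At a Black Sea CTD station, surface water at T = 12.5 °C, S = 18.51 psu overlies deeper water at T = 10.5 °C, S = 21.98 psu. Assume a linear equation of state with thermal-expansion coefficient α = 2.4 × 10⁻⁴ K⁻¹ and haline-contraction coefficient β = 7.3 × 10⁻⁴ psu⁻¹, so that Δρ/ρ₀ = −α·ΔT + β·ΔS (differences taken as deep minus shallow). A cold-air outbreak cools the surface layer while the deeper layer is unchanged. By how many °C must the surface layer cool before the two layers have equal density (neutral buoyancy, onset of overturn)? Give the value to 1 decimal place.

Neutral buoyancy requires Δρ = 0, i.e. −α(T_deep − T_surf′) + β(S_deep − S_surf) = 0.
T_surf′ = T_deep − (β/α)·ΔS = 10.5 − (7.3 × 10⁻⁴/2.4 × 10⁻⁴)·(+3.47) = -0.055 °C.
Cooling required: 12.5 − (-0.055) = 12.555 °C.

12.6 °C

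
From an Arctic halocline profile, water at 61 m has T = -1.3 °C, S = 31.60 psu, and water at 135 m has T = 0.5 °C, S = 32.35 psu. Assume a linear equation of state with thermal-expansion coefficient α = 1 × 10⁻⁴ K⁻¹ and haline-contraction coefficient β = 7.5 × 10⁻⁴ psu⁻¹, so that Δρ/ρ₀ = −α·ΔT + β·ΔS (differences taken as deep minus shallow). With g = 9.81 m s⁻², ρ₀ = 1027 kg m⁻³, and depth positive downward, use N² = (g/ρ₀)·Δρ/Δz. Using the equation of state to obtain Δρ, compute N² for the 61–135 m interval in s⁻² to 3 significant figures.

ΔT = +1.8 K, ΔS = +0.75 psu (deep − shallow).
Δρ/ρ₀ = −αΔT + βΔS = -1.80 × 10⁻⁴ + 5.625 × 10⁻⁴ = 3.825 × 10⁻⁴, so Δρ ≈ 0.3928 kg m⁻³.
N² = (g/ρ₀)·Δρ/Δz = g·(Δρ/ρ₀)/Δz = 9.81 × 3.825 × 10⁻⁴ / 74 = 5.0707 × 10⁻⁵ s⁻² ≈ 5.07 × 10⁻⁵ s⁻².

5.07 × 10⁻⁵ s⁻²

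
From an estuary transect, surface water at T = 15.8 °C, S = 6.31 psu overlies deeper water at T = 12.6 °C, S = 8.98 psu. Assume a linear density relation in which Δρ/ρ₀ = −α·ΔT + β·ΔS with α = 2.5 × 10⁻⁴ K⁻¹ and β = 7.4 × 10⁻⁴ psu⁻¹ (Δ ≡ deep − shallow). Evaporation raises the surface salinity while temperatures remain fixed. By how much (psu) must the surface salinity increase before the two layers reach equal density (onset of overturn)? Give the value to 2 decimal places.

3.75 psu

Neutral buoyancy requires −α(T_deep − T_surf) + β(S_deep − S_surf′) = 0.
S_surf′ = S_deep − (α/β)·ΔT = 8.98 − (2.5 × 10⁻⁴/7.4 × 10⁻⁴)·(-3.2) = 10.0611 psu.
Increase required: 10.0611 − 6.31 = 3.7511 psu.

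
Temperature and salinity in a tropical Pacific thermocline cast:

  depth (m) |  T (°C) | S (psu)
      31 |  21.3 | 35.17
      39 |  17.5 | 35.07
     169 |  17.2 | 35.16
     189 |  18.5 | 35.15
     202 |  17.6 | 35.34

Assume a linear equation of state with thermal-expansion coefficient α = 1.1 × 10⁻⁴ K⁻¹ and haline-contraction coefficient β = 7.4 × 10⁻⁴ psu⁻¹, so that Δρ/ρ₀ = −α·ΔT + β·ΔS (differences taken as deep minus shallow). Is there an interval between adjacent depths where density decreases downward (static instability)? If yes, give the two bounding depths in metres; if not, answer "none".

169–189 m

Evaluate Δρ/ρ₀ = −αΔT + βΔS across each adjacent pair:
  31–39 m: −αΔT+βΔS = −(1.1 × 10⁻⁴)(-3.8)+(7.4 × 10⁻⁴)(-0.10) = 3.4 × 10⁻⁴ → stable
  39–169 m: −αΔT+βΔS = −(1.1 × 10⁻⁴)(-0.3)+(7.4 × 10⁻⁴)(+0.09) = 1.0 × 10⁻⁴ → stable
  169–189 m: −αΔT+βΔS = −(1.1 × 10⁻⁴)(+1.3)+(7.4 × 10⁻⁴)(-0.01) = -1.5 × 10⁻⁴ → UNSTABLE
  189–202 m: −αΔT+βΔS = −(1.1 × 10⁻⁴)(-0.9)+(7.4 × 10⁻⁴)(+0.19) = 2.4 × 10⁻⁴ → stable
The 169–189 m interval has Δρ < 0: lighter water underlies denser water.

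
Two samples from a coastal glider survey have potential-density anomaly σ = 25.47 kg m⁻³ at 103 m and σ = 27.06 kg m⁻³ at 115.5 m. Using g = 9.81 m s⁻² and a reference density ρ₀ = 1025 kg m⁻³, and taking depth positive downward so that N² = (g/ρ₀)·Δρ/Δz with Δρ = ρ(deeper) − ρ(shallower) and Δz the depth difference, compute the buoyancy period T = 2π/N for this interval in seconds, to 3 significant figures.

Δρ = 1027.06 − 1025.47 = 1.59 kg m⁻³ over Δz = 115.5 − 103 = 12.5 m.
N² = (9.81/1025) × (1.59/12.5) = 1.2174 × 10⁻³ s⁻².
N = √(1.2174 × 10⁻³) = 0.034891 rad s⁻¹, so T = 2π/N = 180.08 s ≈ 180 s.

180 s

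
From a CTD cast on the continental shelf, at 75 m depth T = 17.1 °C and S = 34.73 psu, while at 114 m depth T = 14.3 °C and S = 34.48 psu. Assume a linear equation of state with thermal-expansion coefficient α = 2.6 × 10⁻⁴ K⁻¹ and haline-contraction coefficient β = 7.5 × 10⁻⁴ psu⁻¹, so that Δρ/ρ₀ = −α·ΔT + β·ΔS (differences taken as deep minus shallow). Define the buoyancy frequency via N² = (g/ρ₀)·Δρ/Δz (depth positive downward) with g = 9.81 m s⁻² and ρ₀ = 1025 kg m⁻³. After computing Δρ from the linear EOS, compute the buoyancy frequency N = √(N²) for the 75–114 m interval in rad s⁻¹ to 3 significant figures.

ΔT = -2.8 K, ΔS = -0.25 psu (deep − shallow).
Δρ/ρ₀ = −αΔT + βΔS = 7.28 × 10⁻⁴ − 1.875 × 10⁻⁴ = 5.405 × 10⁻⁴, so Δρ ≈ 0.5540 kg m⁻³.
N² = (g/ρ₀)·Δρ/Δz = g·(Δρ/ρ₀)/Δz = 9.81 × 5.405 × 10⁻⁴ / 39 = 1.3596 × 10⁻⁴ s⁻².
N = √(1.3596 × 10⁻⁴) = 0.011660 rad s⁻¹ ≈ 0.0117 rad s⁻¹.

0.0117 rad s⁻¹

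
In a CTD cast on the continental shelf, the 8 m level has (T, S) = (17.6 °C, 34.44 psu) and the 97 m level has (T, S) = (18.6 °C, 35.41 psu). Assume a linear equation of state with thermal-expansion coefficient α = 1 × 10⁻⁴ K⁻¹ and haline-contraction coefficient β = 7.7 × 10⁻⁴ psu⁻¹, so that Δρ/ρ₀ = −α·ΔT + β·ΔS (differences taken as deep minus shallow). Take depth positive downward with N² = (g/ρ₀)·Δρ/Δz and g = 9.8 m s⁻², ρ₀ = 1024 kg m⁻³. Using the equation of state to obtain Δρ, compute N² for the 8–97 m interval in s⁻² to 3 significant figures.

ΔT = +1.0 K, ΔS = +0.97 psu (deep − shallow).
Δρ/ρ₀ = −αΔT + βΔS = -1.00 × 10⁻⁴ + 7.469 × 10⁻⁴ = 6.469 × 10⁻⁴, so Δρ ≈ 0.6624 kg m⁻³.
N² = (g/ρ₀)·Δρ/Δz = g·(Δρ/ρ₀)/Δz = 9.8 × 6.469 × 10⁻⁴ / 89 = 7.1232 × 10⁻⁵ s⁻² ≈ 7.12 × 10⁻⁵ s⁻².

7.12 × 10⁻⁵ s⁻²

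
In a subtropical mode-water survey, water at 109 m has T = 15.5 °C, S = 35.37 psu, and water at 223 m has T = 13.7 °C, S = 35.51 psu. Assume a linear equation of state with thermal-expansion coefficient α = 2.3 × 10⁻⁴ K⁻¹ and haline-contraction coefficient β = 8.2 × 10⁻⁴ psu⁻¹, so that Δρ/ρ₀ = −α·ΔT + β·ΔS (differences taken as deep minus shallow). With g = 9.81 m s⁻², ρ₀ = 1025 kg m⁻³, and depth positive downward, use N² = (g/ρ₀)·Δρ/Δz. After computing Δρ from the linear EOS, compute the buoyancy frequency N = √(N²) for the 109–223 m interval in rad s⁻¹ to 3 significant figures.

ΔT = -1.8 K, ΔS = +0.14 psu (deep − shallow).
Δρ/ρ₀ = −αΔT + βΔS = 4.14 × 10⁻⁴ + 1.148 × 10⁻⁴ = 5.288 × 10⁻⁴, so Δρ ≈ 0.5420 kg m⁻³.
N² = (g/ρ₀)·Δρ/Δz = g·(Δρ/ρ₀)/Δz = 9.81 × 5.288 × 10⁻⁴ / 114 = 4.5505 × 10⁻⁵ s⁻².
N = √(4.5505 × 10⁻⁵) = 6.7457 × 10⁻³ rad s⁻¹ ≈ 6.75 × 10⁻³ rad s⁻¹.

6.75 × 10⁻³ rad s⁻¹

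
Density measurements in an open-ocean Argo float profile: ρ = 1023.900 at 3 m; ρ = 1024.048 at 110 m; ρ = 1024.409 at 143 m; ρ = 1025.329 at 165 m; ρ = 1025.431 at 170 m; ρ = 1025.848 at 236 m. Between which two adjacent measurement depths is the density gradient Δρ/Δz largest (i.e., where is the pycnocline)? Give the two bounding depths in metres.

143–165 m

Compute the density gradient over each adjacent pair:
  3–110 m: Δρ/Δz = 0.148/107 = 1.4 × 10⁻³ kg m⁻⁴
  110–143 m: Δρ/Δz = 0.361/33 = 0.011 kg m⁻⁴
  143–165 m: Δρ/Δz = 0.920/22 = 0.042 kg m⁻⁴
  165–170 m: Δρ/Δz = 0.102/5 = 0.020 kg m⁻⁴
  170–236 m: Δρ/Δz = 0.417/66 = 6.3 × 10⁻³ kg m⁻⁴
The largest gradient is in the 143–165 m interval — the pycnocline.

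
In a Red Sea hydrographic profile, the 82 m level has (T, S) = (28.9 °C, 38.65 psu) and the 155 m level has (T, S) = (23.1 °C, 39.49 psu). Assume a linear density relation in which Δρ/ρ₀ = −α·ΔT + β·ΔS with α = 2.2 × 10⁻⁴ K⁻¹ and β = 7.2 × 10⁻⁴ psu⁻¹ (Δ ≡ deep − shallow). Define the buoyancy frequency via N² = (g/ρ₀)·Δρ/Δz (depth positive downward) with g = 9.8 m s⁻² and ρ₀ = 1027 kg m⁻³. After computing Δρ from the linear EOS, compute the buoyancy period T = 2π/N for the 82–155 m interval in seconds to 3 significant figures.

ΔT = -5.8 K, ΔS = +0.84 psu (deep − shallow).
Δρ/ρ₀ = −αΔT + βΔS = 1.276 × 10⁻³ + 6.048 × 10⁻⁴ = 1.8808 × 10⁻³, so Δρ ≈ 1.932 kg m⁻³.
N² = (g/ρ₀)·Δρ/Δz = g·(Δρ/ρ₀)/Δz = 9.8 × 1.8808 × 10⁻³ / 73 = 2.5249 × 10⁻⁴ s⁻².
N = √(2.5249 × 10⁻⁴) = 0.015890 rad s⁻¹ → T = 2π/N = 395.42 s ≈ 395 s.

395 s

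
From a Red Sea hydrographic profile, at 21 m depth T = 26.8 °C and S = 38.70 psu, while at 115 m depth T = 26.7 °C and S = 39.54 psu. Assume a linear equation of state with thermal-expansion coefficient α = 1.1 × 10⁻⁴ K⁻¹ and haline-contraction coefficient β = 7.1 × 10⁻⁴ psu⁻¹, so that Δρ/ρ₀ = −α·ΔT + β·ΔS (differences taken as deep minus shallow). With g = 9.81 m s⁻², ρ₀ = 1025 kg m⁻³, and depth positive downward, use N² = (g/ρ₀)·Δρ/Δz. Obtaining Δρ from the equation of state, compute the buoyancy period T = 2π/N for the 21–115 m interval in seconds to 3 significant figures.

ΔT = -0.1 K, ΔS = +0.84 psu (deep − shallow).
Δρ/ρ₀ = −αΔT + βΔS = 1.10 × 10⁻⁵ + 5.964 × 10⁻⁴ = 6.074 × 10⁻⁴, so Δρ ≈ 0.6226 kg m⁻³.
N² = (g/ρ₀)·Δρ/Δz = g·(Δρ/ρ₀)/Δz = 9.81 × 6.074 × 10⁻⁴ / 94 = 6.3389 × 10⁻⁵ s⁻².
N = √(6.3389 × 10⁻⁵) = 7.9617 × 10⁻³ rad s⁻¹ → T = 2π/N = 789.18 s ≈ 789 s.

789 s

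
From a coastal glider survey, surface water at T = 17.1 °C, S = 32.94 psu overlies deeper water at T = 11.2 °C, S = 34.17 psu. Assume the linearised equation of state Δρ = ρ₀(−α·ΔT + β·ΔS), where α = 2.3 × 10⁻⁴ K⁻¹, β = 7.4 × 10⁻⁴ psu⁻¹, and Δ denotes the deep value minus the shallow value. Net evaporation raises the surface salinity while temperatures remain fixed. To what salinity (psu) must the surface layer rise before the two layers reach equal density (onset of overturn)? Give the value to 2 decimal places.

Neutral buoyancy requires −α(T_deep − T_surf) + β(S_deep − S_surf′) = 0.
S_surf′ = S_deep − (α/β)·ΔT = 34.17 − (2.3 × 10⁻⁴/7.4 × 10⁻⁴)·(-5.9) = 36.0038 psu.
Increase required: 36.0038 − 32.94 = 3.0638 psu.

36.00 psu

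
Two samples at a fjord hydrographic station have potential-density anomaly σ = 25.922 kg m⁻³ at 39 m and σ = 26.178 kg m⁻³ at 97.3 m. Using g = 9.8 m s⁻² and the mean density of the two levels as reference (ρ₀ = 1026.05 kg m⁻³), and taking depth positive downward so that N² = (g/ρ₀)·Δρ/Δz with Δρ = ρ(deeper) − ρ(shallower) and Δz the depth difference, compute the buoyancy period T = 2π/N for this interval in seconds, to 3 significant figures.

970 s

Δρ = 1026.178 − 1025.922 = 0.256 kg m⁻³ over Δz = 97.3 − 39 = 58.3 m.
N² = (9.8/1026.05) × (0.256/58.3) = 4.1940 × 10⁻⁵ s⁻².
N = √(4.1940 × 10⁻⁵) = 6.4761 × 10⁻³ rad s⁻¹, so T = 2π/N = 970.21 s ≈ 970 s.
Since Δρ > 0 the layer is stably stratified.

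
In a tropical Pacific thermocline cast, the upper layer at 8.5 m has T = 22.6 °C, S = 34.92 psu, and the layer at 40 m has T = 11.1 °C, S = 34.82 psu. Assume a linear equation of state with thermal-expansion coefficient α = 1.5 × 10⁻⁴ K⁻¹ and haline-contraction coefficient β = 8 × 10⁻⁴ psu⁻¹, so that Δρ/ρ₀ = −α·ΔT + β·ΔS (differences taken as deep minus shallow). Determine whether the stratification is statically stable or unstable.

ΔT = 11.1 − 22.6 = -11.5 K and ΔS = 34.82 − 34.92 = -0.10 psu (deep − shallow).
−αΔT = 1.725 × 10⁻³; βΔS = -8.00 × 10⁻⁵; sum Δρ/ρ₀ = 1.645 × 10⁻³.
Δρ/ρ₀ > 0, so Δρ > 0: deeper water is denser → statically stable.

stable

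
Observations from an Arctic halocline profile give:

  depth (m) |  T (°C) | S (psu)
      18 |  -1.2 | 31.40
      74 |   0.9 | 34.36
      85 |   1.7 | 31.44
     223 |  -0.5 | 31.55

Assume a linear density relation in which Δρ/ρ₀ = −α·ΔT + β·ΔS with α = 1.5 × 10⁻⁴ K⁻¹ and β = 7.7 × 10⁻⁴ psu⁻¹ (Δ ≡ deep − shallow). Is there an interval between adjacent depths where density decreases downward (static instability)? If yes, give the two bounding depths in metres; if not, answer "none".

Evaluate Δρ/ρ₀ = −αΔT + βΔS across each adjacent pair:
  18–74 m: −αΔT+βΔS = −(1.5 × 10⁻⁴)(+2.1)+(7.7 × 10⁻⁴)(+2.96) = 2.0 × 10⁻³ → stable
  74–85 m: −αΔT+βΔS = −(1.5 × 10⁻⁴)(+0.8)+(7.7 × 10⁻⁴)(-2.92) = -2.4 × 10⁻³ → UNSTABLE
  85–223 m: −αΔT+βΔS = −(1.5 × 10⁻⁴)(-2.2)+(7.7 × 10⁻⁴)(+0.11) = 4.1 × 10⁻⁴ → stable
The 74–85 m interval has Δρ < 0: lighter water underlies denser water.

74–85 m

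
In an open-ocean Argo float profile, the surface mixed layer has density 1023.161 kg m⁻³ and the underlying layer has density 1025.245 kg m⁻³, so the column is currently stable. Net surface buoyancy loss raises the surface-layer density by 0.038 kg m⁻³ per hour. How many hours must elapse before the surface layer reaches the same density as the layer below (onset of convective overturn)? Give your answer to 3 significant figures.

Density deficit of the surface layer: 1025.245 − 1023.161 = 2.084 kg m⁻³.
Required change = 2.084 / 0.038 = 54.8 hours.

54.8 hours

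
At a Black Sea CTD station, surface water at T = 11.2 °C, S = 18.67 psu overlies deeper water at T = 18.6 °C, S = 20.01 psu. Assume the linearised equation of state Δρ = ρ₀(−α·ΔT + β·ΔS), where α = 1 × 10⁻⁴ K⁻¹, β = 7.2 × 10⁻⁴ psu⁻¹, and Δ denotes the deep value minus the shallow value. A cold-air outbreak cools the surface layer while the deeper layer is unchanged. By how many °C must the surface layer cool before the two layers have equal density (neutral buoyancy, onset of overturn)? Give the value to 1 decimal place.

2.2 °C

Neutral buoyancy requires Δρ = 0, i.e. −α(T_deep − T_surf′) + β(S_deep − S_surf) = 0.
T_surf′ = T_deep − (β/α)·ΔS = 18.6 − (7.2 × 10⁻⁴/1 × 10⁻⁴)·(+1.34) = 8.952 °C.
Cooling required: 11.2 − (8.952) = 2.248 °C.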